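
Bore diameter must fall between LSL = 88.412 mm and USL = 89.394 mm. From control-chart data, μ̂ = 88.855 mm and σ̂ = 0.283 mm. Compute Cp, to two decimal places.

Cp = (USL − LSL) / (6σ̂) = (89.394 − 88.412) / (6 × 0.283) = 0.9820 / 1.6980 = 0.5783

0.58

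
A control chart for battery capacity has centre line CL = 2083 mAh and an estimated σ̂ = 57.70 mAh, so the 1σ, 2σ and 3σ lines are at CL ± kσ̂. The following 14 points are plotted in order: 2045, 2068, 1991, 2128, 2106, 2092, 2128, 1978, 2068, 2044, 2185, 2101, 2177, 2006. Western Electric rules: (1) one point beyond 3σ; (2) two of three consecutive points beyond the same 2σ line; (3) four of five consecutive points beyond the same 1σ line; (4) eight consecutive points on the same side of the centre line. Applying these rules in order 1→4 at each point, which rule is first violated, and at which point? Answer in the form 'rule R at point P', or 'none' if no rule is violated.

none

Zone of each point (C = within 1σ̂, B = 1σ̂–2σ̂, A = 2σ̂–3σ̂, * = beyond 3σ̂; sign = side of CL): 1:-C, 2:-C, 3:-B, 4:+C, 5:+C, 6:+C, 7:+C, 8:-B, 9:-C, 10:-C, 11:+B, 12:+C, 13:+B, 14:-B
No rule fires across all 14 points.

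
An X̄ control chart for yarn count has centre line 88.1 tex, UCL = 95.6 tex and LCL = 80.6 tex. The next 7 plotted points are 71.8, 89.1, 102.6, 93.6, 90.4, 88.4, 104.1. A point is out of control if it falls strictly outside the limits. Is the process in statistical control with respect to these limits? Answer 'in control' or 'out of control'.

out of control

Compare each point to [80.6, 95.6]: sample 1 = 71.8 < LCL; sample 3 = 102.6 > UCL; sample 7 = 104.1 > UCL.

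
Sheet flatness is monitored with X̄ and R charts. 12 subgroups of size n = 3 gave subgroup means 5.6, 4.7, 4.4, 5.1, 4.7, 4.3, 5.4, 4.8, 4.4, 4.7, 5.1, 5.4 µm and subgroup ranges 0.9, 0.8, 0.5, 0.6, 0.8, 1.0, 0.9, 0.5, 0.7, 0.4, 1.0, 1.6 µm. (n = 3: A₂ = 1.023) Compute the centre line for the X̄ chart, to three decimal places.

4.883

X̄̄ = (5.6 + 4.7 + 4.4 + 5.1 + 4.7 + 4.3 + 5.4 + 4.8 + 4.4 + 4.7 + 5.1 + 5.4) / 12 = 58.6000 / 12 = 4.8833
CL = X̄̄ = 4.8833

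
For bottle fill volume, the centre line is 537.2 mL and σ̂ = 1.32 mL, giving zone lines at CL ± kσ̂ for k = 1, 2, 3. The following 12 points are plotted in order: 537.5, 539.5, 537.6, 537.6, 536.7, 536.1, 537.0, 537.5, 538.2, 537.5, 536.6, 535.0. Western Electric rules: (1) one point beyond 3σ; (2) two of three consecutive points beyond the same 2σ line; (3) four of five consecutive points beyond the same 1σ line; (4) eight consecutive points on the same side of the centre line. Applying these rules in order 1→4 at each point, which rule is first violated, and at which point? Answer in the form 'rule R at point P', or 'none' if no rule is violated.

Zone of each point (C = within 1σ̂, B = 1σ̂–2σ̂, A = 2σ̂–3σ̂, * = beyond 3σ̂; sign = side of CL): 1:+C, 2:+B, 3:+C, 4:+C, 5:-C, 6:-C, 7:-C, 8:+C, 9:+C, 10:+C, 11:-C, 12:-B
No rule fires across all 12 points.

none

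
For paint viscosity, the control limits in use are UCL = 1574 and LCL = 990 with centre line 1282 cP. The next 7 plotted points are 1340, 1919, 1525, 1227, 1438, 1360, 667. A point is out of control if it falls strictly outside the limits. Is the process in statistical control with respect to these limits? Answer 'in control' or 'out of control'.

Compare each point to [990, 1574]: sample 2 = 1919 > UCL; sample 7 = 667 < LCL.

out of control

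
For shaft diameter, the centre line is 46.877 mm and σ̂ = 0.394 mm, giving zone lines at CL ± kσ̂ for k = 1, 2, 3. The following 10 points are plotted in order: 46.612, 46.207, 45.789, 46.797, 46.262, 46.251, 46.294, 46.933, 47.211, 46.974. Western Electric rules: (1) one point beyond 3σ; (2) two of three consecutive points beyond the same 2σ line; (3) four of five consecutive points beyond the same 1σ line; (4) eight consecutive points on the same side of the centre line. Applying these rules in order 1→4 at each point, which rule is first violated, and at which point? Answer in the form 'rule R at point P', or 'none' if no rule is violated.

Zone of each point (C = within 1σ̂, B = 1σ̂–2σ̂, A = 2σ̂–3σ̂, * = beyond 3σ̂; sign = side of CL): 1:-C, 2:-B, 3:-A, 4:-C, 5:-B, 6:-B, 7:-B, 8:+C, 9:+C, 10:+C
Rule 3 (four of five consecutive points beyond the same 1σ limit) is satisfied at point 6.

rule 3 at point 6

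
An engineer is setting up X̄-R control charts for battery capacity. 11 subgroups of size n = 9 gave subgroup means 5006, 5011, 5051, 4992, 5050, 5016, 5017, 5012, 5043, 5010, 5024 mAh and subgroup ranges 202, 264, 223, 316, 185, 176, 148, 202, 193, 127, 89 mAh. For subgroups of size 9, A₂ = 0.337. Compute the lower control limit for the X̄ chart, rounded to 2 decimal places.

X̄̄ = (5006 + 5011 + 5051 + 4992 + 5050 + 5016 + 5017 + 5012 + 5043 + 5010 + 5024) / 11 = 55232.0000 / 11 = 5021.0909
R̄ = (202 + 264 + 223 + 316 + 185 + 176 + 148 + 202 + 193 + 127 + 89) / 11 = 2125.0000 / 11 = 193.1818
LCL = X̄̄ − A₂·R̄ = 5021.0909 − 0.337 × 193.1818 = 4955.9886

4955.99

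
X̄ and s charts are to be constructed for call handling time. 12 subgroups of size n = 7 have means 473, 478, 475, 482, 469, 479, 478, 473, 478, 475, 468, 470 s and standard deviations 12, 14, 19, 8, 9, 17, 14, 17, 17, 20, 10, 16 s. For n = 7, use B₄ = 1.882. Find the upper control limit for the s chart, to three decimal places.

27.132

s̄ = (12 + 14 + 19 + 8 + 9 + 17 + 14 + 17 + 17 + 20 + 10 + 16) / 12 = 14.4167
UCL_s = B₄·s̄ = 1.882 × 14.4167 = 27.1322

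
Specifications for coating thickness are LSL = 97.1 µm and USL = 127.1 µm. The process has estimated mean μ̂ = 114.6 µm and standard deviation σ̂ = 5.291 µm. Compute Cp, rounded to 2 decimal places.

0.95

Cp = (USL − LSL) / (6σ̂) = (127.1 − 97.1) / (6 × 5.291) = 30.0000 / 31.7460 = 0.9450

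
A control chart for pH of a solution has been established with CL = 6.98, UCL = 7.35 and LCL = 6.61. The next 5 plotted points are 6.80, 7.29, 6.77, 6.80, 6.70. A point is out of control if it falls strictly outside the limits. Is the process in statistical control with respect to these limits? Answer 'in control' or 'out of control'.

in control

All 5 points lie within [6.61, 7.35].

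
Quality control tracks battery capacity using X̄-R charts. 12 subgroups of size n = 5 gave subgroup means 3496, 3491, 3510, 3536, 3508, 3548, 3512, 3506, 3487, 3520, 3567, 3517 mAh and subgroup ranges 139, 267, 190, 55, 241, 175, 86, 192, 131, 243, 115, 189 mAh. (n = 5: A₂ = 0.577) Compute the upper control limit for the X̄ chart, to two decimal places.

3613.77

X̄̄ = (3496 + 3491 + 3510 + 3536 + 3508 + 3548 + 3512 + 3506 + 3487 + 3520 + 3567 + 3517) / 12 = 42198.0000 / 12 = 3516.5000
R̄ = (139 + 267 + 190 + 55 + 241 + 175 + 86 + 192 + 131 + 243 + 115 + 189) / 12 = 2023.0000 / 12 = 168.5833
UCL = X̄̄ + A₂·R̄ = 3516.5000 + 0.577 × 168.5833 = 3613.7726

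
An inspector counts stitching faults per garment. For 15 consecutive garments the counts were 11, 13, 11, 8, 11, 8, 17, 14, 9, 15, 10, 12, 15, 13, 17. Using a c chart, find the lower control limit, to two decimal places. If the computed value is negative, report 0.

1.76

c̄ = (11 + 13 + 11 + 8 + 11 + 8 + 17 + 14 + 9 + 15 + 10 + 12 + 15 + 13 + 17) / 15 = 184 / 15 = 12.2667
LCL = c̄ − 3√c̄ = 12.2667 − 3 × 3.5024 = 1.7595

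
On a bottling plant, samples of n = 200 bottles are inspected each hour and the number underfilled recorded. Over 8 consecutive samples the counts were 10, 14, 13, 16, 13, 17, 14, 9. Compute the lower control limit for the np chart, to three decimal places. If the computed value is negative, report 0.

2.698

p̄ = Σdᵢ / (k·n) = 106 / (8 × 200) = 0.06625
LCL = np̄ − 3·√(np̄(1−p̄)) = 13.2500 − 3 × 3.5174 = 2.6978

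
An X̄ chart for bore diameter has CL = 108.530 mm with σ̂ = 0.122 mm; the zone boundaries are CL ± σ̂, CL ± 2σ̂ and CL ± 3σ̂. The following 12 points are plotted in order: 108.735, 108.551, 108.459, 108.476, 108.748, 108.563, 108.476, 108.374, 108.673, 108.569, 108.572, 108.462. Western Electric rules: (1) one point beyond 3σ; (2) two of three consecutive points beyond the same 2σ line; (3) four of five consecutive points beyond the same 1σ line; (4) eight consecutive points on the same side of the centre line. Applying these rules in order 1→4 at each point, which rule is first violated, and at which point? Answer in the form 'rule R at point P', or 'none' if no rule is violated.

none

Zone of each point (C = within 1σ̂, B = 1σ̂–2σ̂, A = 2σ̂–3σ̂, * = beyond 3σ̂; sign = side of CL): 1:+B, 2:+C, 3:-C, 4:-C, 5:+B, 6:+C, 7:-C, 8:-B, 9:+B, 10:+C, 11:+C, 12:-C
No rule fires across all 12 points.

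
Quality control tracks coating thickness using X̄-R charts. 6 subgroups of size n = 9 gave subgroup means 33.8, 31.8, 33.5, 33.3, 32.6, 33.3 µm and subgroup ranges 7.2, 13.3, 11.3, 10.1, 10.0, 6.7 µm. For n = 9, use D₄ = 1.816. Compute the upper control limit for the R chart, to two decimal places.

R̄ = (7.2 + 13.3 + 11.3 + 10.1 + 10.0 + 6.7) / 6 = 58.6000 / 6 = 9.7667
UCL_R = D₄·R̄ = 1.816 × 9.7667 = 17.7363

17.74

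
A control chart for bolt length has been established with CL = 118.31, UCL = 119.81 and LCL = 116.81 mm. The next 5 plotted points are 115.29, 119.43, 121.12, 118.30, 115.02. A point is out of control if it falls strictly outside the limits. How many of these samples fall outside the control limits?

Compare each point to [116.81, 119.81]: sample 1 = 115.29 < LCL; sample 3 = 121.12 > UCL; sample 5 = 115.02 < LCL.

3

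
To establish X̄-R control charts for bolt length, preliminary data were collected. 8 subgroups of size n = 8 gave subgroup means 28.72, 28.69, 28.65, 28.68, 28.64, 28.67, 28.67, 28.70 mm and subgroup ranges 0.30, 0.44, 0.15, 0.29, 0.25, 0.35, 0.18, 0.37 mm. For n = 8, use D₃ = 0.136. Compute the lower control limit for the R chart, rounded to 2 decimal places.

0.04

R̄ = (0.30 + 0.44 + 0.15 + 0.29 + 0.25 + 0.35 + 0.18 + 0.37) / 8 = 2.3300 / 8 = 0.2913
LCL_R = D₃·R̄ = 0.136 × 0.2913 = 0.0396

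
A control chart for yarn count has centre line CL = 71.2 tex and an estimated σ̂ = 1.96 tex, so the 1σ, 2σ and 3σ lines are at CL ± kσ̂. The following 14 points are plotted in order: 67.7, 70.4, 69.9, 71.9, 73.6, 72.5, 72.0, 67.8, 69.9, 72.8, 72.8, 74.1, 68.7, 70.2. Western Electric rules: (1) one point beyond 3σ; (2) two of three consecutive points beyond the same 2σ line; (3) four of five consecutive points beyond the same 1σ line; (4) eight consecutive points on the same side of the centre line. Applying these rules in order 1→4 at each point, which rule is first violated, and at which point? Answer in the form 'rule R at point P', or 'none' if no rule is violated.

Zone of each point (C = within 1σ̂, B = 1σ̂–2σ̂, A = 2σ̂–3σ̂, * = beyond 3σ̂; sign = side of CL): 1:-B, 2:-C, 3:-C, 4:+C, 5:+B, 6:+C, 7:+C, 8:-B, 9:-C, 10:+C, 11:+C, 12:+B, 13:-B, 14:-C
No rule fires across all 14 points.

none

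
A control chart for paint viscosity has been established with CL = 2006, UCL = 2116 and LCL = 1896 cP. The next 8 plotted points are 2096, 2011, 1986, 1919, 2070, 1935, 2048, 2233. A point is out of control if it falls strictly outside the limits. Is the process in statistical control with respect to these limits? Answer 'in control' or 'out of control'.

out of control

Compare each point to [1896, 2116]: sample 8 = 2233 > UCL.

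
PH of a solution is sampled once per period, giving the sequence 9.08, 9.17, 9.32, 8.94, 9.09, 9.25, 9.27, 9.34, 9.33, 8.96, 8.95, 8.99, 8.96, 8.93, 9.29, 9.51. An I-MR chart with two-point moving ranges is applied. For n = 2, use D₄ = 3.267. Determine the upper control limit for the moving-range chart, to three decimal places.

Moving ranges: 0.09, 0.15, 0.38, 0.15, 0.16, 0.02, 0.07, 0.01, 0.37, 0.01, 0.04, 0.03, 0.03, 0.36, 0.22; M̄R̄ = 2.0900 / 15 = 0.1393
UCL_MR = D₄·M̄R̄ = 3.267 × 0.1393 = 0.4552

0.455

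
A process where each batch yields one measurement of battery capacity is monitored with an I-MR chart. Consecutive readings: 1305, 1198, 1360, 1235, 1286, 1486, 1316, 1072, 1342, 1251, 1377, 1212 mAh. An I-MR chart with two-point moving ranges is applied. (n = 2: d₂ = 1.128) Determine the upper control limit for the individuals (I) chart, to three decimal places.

1700.351

X̄ = (1305 + 1198 + 1360 + 1235 + 1286 + 1486 + 1316 + 1072 + 1342 + 1251 + 1377 + 1212) / 12 = 1286.6667
Moving ranges: 107, 162, 125, 51, 200, 170, 244, 270, 91, 126, 165; M̄R̄ = 1711.0000 / 11 = 155.5455
UCL = X̄ + 3·M̄R̄/d₂ = 1286.6667 + 3 × 155.5455 / 1.128 = 1700.3514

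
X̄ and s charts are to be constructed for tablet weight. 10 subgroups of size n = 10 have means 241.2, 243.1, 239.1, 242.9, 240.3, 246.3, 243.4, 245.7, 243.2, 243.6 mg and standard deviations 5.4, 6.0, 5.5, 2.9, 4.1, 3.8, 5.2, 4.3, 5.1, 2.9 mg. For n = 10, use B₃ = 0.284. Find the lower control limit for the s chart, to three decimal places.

1.284

s̄ = (5.4 + 6.0 + 5.5 + 2.9 + 4.1 + 3.8 + 5.2 + 4.3 + 5.1 + 2.9) / 10 = 4.5200
LCL_s = B₃·s̄ = 0.284 × 4.5200 = 1.2837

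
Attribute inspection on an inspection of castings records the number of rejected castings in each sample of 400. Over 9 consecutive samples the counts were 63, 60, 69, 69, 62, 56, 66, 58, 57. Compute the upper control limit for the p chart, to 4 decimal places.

0.2099

p̄ = Σdᵢ / (k·n) = 560 / (9 × 400) = 0.15556
UCL = p̄ + 3·√(p̄(1−p̄)/n) = 0.15556 + 3 × √(0.15556×0.84444/400) = 0.15556 + 3 × 0.01812 = 0.20992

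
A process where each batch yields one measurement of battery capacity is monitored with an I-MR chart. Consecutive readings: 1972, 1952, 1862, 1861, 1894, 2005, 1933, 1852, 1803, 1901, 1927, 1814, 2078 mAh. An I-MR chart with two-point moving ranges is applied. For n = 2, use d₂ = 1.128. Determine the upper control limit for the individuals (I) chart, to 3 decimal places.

2124.169

X̄ = (1972 + 1952 + 1862 + 1861 + 1894 + 2005 + 1933 + 1852 + 1803 + 1901 + 1927 + 1814 + 2078) / 13 = 1911.8462
Moving ranges: 20, 90, 1, 33, 111, 72, 81, 49, 98, 26, 113, 264; M̄R̄ = 958.0000 / 12 = 79.8333
UCL = X̄ + 3·M̄R̄/d₂ = 1911.8462 + 3 × 79.8333 / 1.128 = 2124.1688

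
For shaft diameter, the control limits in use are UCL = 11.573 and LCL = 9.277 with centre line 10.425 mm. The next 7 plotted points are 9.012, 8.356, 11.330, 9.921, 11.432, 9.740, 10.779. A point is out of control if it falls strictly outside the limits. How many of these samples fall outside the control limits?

2

Compare each point to [9.277, 11.573]: sample 1 = 9.012 < LCL; sample 2 = 8.356 < LCL.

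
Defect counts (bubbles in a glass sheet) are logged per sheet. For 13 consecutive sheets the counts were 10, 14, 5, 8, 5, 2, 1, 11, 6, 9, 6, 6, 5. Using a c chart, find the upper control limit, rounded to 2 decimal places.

c̄ = (10 + 14 + 5 + 8 + 5 + 2 + 1 + 11 + 6 + 9 + 6 + 6 + 5) / 13 = 88 / 13 = 6.7692
UCL = c̄ + 3√c̄ = 6.7692 + 3 × √6.7692 = 6.7692 + 3 × 2.6018 = 14.5746

14.57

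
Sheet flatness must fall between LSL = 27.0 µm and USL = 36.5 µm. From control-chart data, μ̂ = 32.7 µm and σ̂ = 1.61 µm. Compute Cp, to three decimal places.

Cp = (USL − LSL) / (6σ̂) = (36.5 − 27.0) / (6 × 1.61) = 9.5000 / 9.6600 = 0.9834

0.983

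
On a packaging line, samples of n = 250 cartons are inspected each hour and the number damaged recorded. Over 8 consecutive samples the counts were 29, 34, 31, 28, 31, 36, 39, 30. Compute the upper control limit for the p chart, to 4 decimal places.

p̄ = Σdᵢ / (k·n) = 258 / (8 × 250) = 0.12900
UCL = p̄ + 3·√(p̄(1−p̄)/n) = 0.12900 + 3 × √(0.12900×0.87100/250) = 0.12900 + 3 × 0.02120 = 0.19260

0.1926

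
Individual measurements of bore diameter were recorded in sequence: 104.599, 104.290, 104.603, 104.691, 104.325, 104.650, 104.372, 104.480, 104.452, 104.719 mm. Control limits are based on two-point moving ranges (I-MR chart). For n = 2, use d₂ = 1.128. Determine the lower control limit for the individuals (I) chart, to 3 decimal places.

X̄ = (104.599 + 104.290 + 104.603 + 104.691 + 104.325 + 104.650 + 104.372 + 104.480 + 104.452 + 104.719) / 10 = 104.5181
Moving ranges: 0.309, 0.313, 0.088, 0.366, 0.325, 0.278, 0.108, 0.028, 0.267; M̄R̄ = 2.0820 / 9 = 0.2313
LCL = X̄ − 3·M̄R̄/d₂ = 104.5181 − 3 × 0.2313 / 1.128 = 103.9029

103.903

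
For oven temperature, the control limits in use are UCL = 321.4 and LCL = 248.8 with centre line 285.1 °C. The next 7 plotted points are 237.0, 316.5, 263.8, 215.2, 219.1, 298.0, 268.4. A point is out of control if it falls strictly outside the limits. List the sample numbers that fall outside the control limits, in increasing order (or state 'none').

1, 4, 5

Compare each point to [248.8, 321.4]: sample 1 = 237.0 < LCL; sample 4 = 215.2 < LCL; sample 5 = 219.1 < LCL.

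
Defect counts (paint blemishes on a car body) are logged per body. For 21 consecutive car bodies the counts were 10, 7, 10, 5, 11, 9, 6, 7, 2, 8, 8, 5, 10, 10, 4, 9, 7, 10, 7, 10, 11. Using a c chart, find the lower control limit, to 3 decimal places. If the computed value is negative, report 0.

c̄ = (10 + 7 + 10 + 5 + 11 + 9 + 6 + 7 + 2 + 8 + 8 + 5 + 10 + 10 + 4 + 9 + 7 + 10 + 7 + 10 + 11) / 21 = 166 / 21 = 7.9048
LCL = c̄ − 3√c̄ = 7.9048 − 3 × 2.8115 = -0.5299 → 0 (cannot be negative)

0.000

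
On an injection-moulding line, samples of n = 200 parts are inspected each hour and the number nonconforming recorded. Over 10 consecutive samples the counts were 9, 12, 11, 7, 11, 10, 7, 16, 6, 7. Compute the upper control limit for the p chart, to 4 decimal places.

p̄ = Σdᵢ / (k·n) = 96 / (10 × 200) = 0.04800
UCL = p̄ + 3·√(p̄(1−p̄)/n) = 0.04800 + 3 × √(0.04800×0.95200/200) = 0.04800 + 3 × 0.01512 = 0.09335

0.0933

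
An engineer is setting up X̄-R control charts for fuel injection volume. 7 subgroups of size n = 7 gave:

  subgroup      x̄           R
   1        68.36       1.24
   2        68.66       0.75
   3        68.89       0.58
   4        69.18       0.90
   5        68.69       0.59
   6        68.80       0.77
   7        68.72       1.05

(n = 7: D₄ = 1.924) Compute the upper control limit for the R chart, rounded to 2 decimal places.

R̄ = (1.24 + 0.75 + 0.58 + 0.90 + 0.59 + 0.77 + 1.05) / 7 = 5.8800 / 7 = 0.8400
UCL_R = D₄·R̄ = 1.924 × 0.8400 = 1.6162

1.62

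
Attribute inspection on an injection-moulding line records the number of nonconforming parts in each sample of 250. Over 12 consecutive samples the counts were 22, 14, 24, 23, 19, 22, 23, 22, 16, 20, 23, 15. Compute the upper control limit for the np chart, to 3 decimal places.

p̄ = Σdᵢ / (k·n) = 243 / (12 × 250) = 0.08100
UCL = np̄ + 3·√(np̄(1−p̄)) = 20.2500 + 3 × √(20.2500×0.91900) = 20.2500 + 3 × 4.3139 = 33.1917

33.192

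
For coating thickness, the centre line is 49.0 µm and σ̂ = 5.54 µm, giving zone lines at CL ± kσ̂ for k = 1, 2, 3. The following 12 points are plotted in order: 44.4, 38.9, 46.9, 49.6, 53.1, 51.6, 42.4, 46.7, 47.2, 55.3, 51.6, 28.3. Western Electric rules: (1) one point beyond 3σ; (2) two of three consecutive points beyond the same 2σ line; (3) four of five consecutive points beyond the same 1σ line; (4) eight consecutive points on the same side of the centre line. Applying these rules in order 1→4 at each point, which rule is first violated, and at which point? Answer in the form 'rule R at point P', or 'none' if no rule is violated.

rule 1 at point 12

Zone of each point (C = within 1σ̂, B = 1σ̂–2σ̂, A = 2σ̂–3σ̂, * = beyond 3σ̂; sign = side of CL): 1:-C, 2:-B, 3:-C, 4:+C, 5:+C, 6:+C, 7:-B, 8:-C, 9:-C, 10:+B, 11:+C, 12:-*
Rule 1 (one point beyond the 3σ limits) is satisfied at point 12.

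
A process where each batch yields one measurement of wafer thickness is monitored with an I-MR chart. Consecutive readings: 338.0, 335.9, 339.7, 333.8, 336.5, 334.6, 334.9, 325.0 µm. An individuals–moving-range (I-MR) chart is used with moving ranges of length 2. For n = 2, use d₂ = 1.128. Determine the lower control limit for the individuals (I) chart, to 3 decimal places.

X̄ = (338.0 + 335.9 + 339.7 + 333.8 + 336.5 + 334.6 + 334.9 + 325.0) / 8 = 334.8000
Moving ranges: 2.1, 3.8, 5.9, 2.7, 1.9, 0.3, 9.9; M̄R̄ = 26.6000 / 7 = 3.8000
LCL = X̄ − 3·M̄R̄/d₂ = 334.8000 − 3 × 3.8000 / 1.128 = 324.6936

324.694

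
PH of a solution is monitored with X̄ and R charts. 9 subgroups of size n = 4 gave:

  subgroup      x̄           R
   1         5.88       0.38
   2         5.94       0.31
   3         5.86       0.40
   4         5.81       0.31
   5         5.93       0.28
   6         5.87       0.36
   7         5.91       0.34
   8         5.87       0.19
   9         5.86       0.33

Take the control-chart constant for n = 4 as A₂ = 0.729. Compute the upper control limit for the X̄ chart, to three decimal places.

6.116

X̄̄ = (5.88 + 5.94 + 5.86 + 5.81 + 5.93 + 5.87 + 5.91 + 5.87 + 5.86) / 9 = 52.9300 / 9 = 5.8811
R̄ = (0.38 + 0.31 + 0.40 + 0.31 + 0.28 + 0.36 + 0.34 + 0.19 + 0.33) / 9 = 2.9000 / 9 = 0.3222
UCL = X̄̄ + A₂·R̄ = 5.8811 + 0.729 × 0.3222 = 6.1160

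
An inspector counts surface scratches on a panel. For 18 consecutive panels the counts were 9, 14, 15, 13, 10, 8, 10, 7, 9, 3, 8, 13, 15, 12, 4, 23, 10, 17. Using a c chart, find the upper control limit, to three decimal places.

c̄ = (9 + 14 + 15 + 13 + 10 + 8 + 10 + 7 + 9 + 3 + 8 + 13 + 15 + 12 + 4 + 23 + 10 + 17) / 18 = 200 / 18 = 11.1111
UCL = c̄ + 3√c̄ = 11.1111 + 3 × √11.1111 = 11.1111 + 3 × 3.3333 = 21.1111

21.111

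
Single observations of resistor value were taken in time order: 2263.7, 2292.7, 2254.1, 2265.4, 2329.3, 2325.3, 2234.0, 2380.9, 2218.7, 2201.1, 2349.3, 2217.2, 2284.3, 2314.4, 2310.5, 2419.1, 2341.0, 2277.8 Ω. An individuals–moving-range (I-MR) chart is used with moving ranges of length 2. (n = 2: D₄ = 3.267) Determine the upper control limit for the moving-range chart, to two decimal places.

229.86

Moving ranges: 29.0, 38.6, 11.3, 63.9, 4.0, 91.3, 146.9, 162.2, 17.6, 148.2, 132.1, 67.1, 30.1, 3.9, 108.6, 78.1, 63.2; M̄R̄ = 1196.1000 / 17 = 70.3588
UCL_MR = D₄·M̄R̄ = 3.267 × 70.3588 = 229.8623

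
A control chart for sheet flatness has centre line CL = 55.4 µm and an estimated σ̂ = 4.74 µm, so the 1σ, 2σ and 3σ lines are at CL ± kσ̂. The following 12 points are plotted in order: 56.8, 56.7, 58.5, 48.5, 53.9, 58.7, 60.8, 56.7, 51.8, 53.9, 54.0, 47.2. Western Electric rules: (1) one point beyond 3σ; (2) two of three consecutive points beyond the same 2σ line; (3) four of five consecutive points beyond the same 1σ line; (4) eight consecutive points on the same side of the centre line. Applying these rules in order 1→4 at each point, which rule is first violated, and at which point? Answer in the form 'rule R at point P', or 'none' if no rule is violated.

none

Zone of each point (C = within 1σ̂, B = 1σ̂–2σ̂, A = 2σ̂–3σ̂, * = beyond 3σ̂; sign = side of CL): 1:+C, 2:+C, 3:+C, 4:-B, 5:-C, 6:+C, 7:+B, 8:+C, 9:-C, 10:-C, 11:-C, 12:-B
No rule fires across all 12 points.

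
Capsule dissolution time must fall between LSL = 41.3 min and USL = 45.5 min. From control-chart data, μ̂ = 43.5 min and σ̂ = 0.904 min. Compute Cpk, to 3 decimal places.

Cpu = (USL − μ̂) / (3σ̂) = (45.5 − 43.5) / (3 × 0.904) = 0.7375; Cpl = (μ̂ − LSL) / (3σ̂) = (43.5 − 41.3) / (3 × 0.904) = 0.8112; Cpk = min(Cpu, Cpl) = 0.7375

0.737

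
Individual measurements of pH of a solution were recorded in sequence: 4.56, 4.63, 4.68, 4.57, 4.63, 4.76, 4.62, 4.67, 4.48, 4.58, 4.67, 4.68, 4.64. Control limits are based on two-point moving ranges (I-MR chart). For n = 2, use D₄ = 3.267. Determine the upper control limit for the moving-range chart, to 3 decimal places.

Moving ranges: 0.07, 0.05, 0.11, 0.06, 0.13, 0.14, 0.05, 0.19, 0.10, 0.09, 0.01, 0.04; M̄R̄ = 1.0400 / 12 = 0.0867
UCL_MR = D₄·M̄R̄ = 3.267 × 0.0867 = 0.2831

0.283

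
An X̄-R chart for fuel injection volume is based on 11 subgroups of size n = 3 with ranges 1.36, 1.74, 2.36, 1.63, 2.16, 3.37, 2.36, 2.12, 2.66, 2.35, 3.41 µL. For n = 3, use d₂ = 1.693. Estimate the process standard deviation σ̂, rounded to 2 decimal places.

R̄ = (1.36 + 1.74 + 2.36 + 1.63 + 2.16 + 3.37 + 2.36 + 2.12 + 2.66 + 2.35 + 3.41) / 11 = 2.3200
σ̂ = R̄ / d₂ = 2.3200 / 1.693 = 1.3703

1.37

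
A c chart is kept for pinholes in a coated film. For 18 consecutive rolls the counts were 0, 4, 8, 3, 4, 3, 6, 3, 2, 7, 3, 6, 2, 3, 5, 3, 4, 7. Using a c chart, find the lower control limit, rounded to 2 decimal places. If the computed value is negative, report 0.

c̄ = (0 + 4 + 8 + 3 + 4 + 3 + 6 + 3 + 2 + 7 + 3 + 6 + 2 + 3 + 5 + 3 + 4 + 7) / 18 = 73 / 18 = 4.0556
LCL = c̄ − 3√c̄ = 4.0556 − 3 × 2.0138 = -1.9860 → 0 (cannot be negative)

0.00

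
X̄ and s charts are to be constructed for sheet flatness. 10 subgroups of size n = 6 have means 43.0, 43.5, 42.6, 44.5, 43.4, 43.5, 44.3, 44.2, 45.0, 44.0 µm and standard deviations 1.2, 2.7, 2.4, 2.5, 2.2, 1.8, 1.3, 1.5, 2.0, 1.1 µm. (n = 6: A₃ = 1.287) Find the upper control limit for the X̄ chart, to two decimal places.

46.21

X̄̄ = (43.0 + 43.5 + 42.6 + 44.5 + 43.4 + 43.5 + 44.3 + 44.2 + 45.0 + 44.0) / 10 = 43.8000
s̄ = (1.2 + 2.7 + 2.4 + 2.5 + 2.2 + 1.8 + 1.3 + 1.5 + 2.0 + 1.1) / 10 = 1.8700
UCL = X̄̄ + A₃·s̄ = 43.8000 + 1.287 × 1.8700 = 46.2067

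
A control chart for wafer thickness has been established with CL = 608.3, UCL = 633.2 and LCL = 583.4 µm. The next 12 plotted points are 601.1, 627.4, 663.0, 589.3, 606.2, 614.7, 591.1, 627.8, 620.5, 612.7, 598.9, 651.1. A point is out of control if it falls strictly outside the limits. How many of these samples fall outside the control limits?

Compare each point to [583.4, 633.2]: sample 3 = 663.0 > UCL; sample 12 = 651.1 > UCL.

2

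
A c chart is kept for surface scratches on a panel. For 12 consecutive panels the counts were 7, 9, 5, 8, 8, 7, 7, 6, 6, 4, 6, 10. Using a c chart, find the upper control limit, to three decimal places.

14.807

c̄ = (7 + 9 + 5 + 8 + 8 + 7 + 7 + 6 + 6 + 4 + 6 + 10) / 12 = 83 / 12 = 6.9167
UCL = c̄ + 3√c̄ = 6.9167 + 3 × √6.9167 = 6.9167 + 3 × 2.6300 = 14.8065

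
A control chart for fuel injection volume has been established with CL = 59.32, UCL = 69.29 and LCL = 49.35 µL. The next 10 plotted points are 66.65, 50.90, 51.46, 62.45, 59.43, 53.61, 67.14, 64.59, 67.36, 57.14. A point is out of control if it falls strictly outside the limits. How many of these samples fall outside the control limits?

All 10 points lie within [49.35, 69.29].

0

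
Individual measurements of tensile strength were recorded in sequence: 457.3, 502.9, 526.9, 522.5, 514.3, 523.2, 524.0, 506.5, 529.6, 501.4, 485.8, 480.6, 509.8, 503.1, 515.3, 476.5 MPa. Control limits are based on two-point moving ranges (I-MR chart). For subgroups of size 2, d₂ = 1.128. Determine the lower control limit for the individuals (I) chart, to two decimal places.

X̄ = (457.3 + 502.9 + 526.9 + 522.5 + 514.3 + 523.2 + 524.0 + 506.5 + 529.6 + 501.4 + 485.8 + 480.6 + 509.8 + 503.1 + 515.3 + 476.5) / 16 = 504.9812
Moving ranges: 45.6, 24.0, 4.4, 8.2, 8.9, 0.8, 17.5, 23.1, 28.2, 15.6, 5.2, 29.2, 6.7, 12.2, 38.8; M̄R̄ = 268.4000 / 15 = 17.8933
LCL = X̄ − 3·M̄R̄/d₂ = 504.9812 − 3 × 17.8933 / 1.128 = 457.3926

457.39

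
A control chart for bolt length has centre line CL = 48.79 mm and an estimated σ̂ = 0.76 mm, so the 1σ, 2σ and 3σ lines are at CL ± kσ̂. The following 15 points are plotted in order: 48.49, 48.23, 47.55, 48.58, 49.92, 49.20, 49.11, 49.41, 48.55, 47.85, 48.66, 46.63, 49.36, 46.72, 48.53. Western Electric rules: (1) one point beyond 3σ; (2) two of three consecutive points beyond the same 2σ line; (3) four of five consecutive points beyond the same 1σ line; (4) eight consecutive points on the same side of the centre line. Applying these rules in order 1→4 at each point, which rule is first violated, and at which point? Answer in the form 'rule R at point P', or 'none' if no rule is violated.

rule 2 at point 14

Zone of each point (C = within 1σ̂, B = 1σ̂–2σ̂, A = 2σ̂–3σ̂, * = beyond 3σ̂; sign = side of CL): 1:-C, 2:-C, 3:-B, 4:-C, 5:+B, 6:+C, 7:+C, 8:+C, 9:-C, 10:-B, 11:-C, 12:-A, 13:+C, 14:-A, 15:-C
Rule 2 (two of three consecutive points beyond the same 2σ limit) is satisfied at point 14.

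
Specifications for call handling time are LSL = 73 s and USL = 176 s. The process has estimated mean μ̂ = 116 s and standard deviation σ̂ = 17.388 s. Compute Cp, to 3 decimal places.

0.987

Cp = (USL − LSL) / (6σ̂) = (176 − 73) / (6 × 17.388) = 103.0000 / 104.3280 = 0.9873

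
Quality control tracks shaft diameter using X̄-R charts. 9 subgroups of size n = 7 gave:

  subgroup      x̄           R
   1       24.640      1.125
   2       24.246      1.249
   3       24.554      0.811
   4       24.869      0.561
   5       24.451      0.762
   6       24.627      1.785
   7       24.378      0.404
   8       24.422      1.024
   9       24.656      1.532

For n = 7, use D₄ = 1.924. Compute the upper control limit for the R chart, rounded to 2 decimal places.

1.98

R̄ = (1.125 + 1.249 + 0.811 + 0.561 + 0.762 + 1.785 + 0.404 + 1.024 + 1.532) / 9 = 9.2530 / 9 = 1.0281
UCL_R = D₄·R̄ = 1.924 × 1.0281 = 1.9781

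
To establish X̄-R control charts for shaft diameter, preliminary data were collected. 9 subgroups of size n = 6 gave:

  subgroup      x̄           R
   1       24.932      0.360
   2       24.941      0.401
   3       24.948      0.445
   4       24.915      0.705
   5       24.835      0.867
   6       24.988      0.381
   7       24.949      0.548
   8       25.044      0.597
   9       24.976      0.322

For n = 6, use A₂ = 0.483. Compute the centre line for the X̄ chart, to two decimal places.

X̄̄ = (24.932 + 24.941 + 24.948 + 24.915 + 24.835 + 24.988 + 24.949 + 25.044 + 24.976) / 9 = 224.5280 / 9 = 24.9476
CL = X̄̄ = 24.9476

24.95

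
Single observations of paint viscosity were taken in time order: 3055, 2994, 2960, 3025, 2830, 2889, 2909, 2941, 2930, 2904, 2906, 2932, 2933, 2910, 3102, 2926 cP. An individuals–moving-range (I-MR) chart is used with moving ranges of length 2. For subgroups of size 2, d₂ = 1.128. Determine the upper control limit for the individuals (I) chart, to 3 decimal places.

3110.277

X̄ = (3055 + 2994 + 2960 + 3025 + 2830 + 2889 + 2909 + 2941 + 2930 + 2904 + 2906 + 2932 + 2933 + 2910 + 3102 + 2926) / 16 = 2946.6250
Moving ranges: 61, 34, 65, 195, 59, 20, 32, 11, 26, 2, 26, 1, 23, 192, 176; M̄R̄ = 923.0000 / 15 = 61.5333
UCL = X̄ + 3·M̄R̄/d₂ = 2946.6250 + 3 × 61.5333 / 1.128 = 3110.2775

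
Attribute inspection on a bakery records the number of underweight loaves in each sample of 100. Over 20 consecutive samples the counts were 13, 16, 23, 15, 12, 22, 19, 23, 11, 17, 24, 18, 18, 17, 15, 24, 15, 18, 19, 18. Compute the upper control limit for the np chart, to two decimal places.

p̄ = Σdᵢ / (k·n) = 357 / (20 × 100) = 0.17850
UCL = np̄ + 3·√(np̄(1−p̄)) = 17.8500 + 3 × √(17.8500×0.82150) = 17.8500 + 3 × 3.8293 = 29.3380

29.34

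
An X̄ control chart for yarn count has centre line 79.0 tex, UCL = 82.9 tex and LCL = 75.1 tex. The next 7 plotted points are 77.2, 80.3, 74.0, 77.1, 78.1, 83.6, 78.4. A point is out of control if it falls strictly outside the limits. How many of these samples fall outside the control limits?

2

Compare each point to [75.1, 82.9]: sample 3 = 74.0 < LCL; sample 6 = 83.6 > UCL.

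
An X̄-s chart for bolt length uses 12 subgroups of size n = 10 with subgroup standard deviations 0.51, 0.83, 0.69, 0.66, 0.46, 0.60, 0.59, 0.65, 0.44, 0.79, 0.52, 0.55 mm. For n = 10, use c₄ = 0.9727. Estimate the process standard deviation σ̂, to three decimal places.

0.625

s̄ = (0.51 + 0.83 + 0.69 + 0.66 + 0.46 + 0.60 + 0.59 + 0.65 + 0.44 + 0.79 + 0.52 + 0.55) / 12 = 0.6075
σ̂ = s̄ / c₄ = 0.6075 / 0.9727 = 0.6246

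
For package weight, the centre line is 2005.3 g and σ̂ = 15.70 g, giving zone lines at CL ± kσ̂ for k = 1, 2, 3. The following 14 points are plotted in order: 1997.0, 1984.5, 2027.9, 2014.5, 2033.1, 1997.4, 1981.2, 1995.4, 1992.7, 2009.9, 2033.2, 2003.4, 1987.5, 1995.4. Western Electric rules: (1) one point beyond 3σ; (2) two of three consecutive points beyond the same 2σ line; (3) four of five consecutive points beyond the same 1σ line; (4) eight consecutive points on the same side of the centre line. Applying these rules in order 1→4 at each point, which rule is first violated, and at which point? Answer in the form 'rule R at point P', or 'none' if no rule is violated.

Zone of each point (C = within 1σ̂, B = 1σ̂–2σ̂, A = 2σ̂–3σ̂, * = beyond 3σ̂; sign = side of CL): 1:-C, 2:-B, 3:+B, 4:+C, 5:+B, 6:-C, 7:-B, 8:-C, 9:-C, 10:+C, 11:+B, 12:-C, 13:-B, 14:-C
No rule fires across all 14 points.

none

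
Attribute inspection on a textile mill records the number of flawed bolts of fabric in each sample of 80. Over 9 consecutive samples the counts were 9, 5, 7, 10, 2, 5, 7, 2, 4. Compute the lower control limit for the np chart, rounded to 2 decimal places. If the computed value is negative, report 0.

p̄ = Σdᵢ / (k·n) = 51 / (9 × 80) = 0.07083
LCL = np̄ − 3·√(np̄(1−p̄)) = 5.6667 − 3 × 2.2946 = -1.2172 → 0 (negative, so LCL = 0)

0.00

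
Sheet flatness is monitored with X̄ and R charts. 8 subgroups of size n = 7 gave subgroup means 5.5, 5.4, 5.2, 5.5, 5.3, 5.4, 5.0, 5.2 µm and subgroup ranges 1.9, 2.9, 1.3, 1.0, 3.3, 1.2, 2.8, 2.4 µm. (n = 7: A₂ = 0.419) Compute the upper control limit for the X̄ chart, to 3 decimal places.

X̄̄ = (5.5 + 5.4 + 5.2 + 5.5 + 5.3 + 5.4 + 5.0 + 5.2) / 8 = 42.5000 / 8 = 5.3125
R̄ = (1.9 + 2.9 + 1.3 + 1.0 + 3.3 + 1.2 + 2.8 + 2.4) / 8 = 16.8000 / 8 = 2.1000
UCL = X̄̄ + A₂·R̄ = 5.3125 + 0.419 × 2.1000 = 6.1924

6.192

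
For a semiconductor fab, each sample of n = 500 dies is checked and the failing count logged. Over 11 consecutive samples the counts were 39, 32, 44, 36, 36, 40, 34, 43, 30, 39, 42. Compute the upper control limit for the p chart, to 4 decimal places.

0.1109

p̄ = Σdᵢ / (k·n) = 415 / (11 × 500) = 0.07545
UCL = p̄ + 3·√(p̄(1−p̄)/n) = 0.07545 + 3 × √(0.07545×0.92455/500) = 0.07545 + 3 × 0.01181 = 0.11089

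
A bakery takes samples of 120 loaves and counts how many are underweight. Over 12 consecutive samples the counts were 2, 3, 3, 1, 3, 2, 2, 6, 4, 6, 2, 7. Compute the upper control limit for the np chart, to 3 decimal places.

p̄ = Σdᵢ / (k·n) = 41 / (12 × 120) = 0.02847
UCL = np̄ + 3·√(np̄(1−p̄)) = 3.4167 + 3 × √(3.4167×0.97153) = 3.4167 + 3 × 1.8219 = 8.8824

8.882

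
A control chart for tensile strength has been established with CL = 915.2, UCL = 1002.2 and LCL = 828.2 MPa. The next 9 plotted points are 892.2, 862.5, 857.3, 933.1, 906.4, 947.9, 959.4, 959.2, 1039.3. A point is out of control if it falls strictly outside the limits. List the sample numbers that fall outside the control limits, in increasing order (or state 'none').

Compare each point to [828.2, 1002.2]: sample 9 = 1039.3 > UCL.

9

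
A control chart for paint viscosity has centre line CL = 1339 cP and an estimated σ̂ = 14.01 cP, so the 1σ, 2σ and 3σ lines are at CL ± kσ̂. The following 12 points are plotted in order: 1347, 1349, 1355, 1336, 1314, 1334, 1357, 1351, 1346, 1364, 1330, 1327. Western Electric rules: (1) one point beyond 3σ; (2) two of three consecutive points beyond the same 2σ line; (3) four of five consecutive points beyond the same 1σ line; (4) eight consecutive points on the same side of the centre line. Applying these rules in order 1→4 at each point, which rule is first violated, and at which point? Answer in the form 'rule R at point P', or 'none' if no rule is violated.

none

Zone of each point (C = within 1σ̂, B = 1σ̂–2σ̂, A = 2σ̂–3σ̂, * = beyond 3σ̂; sign = side of CL): 1:+C, 2:+C, 3:+B, 4:-C, 5:-B, 6:-C, 7:+B, 8:+C, 9:+C, 10:+B, 11:-C, 12:-C
No rule fires across all 12 points.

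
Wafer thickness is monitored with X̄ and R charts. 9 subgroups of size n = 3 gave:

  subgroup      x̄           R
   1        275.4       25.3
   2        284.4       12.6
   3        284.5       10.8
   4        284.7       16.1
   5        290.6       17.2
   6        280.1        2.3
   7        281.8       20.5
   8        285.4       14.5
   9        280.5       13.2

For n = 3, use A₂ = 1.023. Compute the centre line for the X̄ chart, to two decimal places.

283.04

X̄̄ = (275.4 + 284.4 + 284.5 + 284.7 + 290.6 + 280.1 + 281.8 + 285.4 + 280.5) / 9 = 2547.4000 / 9 = 283.0444
CL = X̄̄ = 283.0444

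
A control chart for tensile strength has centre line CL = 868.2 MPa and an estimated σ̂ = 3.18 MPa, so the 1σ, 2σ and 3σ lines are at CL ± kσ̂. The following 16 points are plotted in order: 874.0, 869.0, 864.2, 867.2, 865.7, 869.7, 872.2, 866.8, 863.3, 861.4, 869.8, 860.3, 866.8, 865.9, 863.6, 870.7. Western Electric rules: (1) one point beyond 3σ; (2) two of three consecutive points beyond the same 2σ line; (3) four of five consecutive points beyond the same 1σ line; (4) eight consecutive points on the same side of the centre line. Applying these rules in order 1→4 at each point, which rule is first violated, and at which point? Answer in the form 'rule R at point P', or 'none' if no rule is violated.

rule 2 at point 12

Zone of each point (C = within 1σ̂, B = 1σ̂–2σ̂, A = 2σ̂–3σ̂, * = beyond 3σ̂; sign = side of CL): 1:+B, 2:+C, 3:-B, 4:-C, 5:-C, 6:+C, 7:+B, 8:-C, 9:-B, 10:-A, 11:+C, 12:-A, 13:-C, 14:-C, 15:-B, 16:+C
Rule 2 (two of three consecutive points beyond the same 2σ limit) is satisfied at point 12.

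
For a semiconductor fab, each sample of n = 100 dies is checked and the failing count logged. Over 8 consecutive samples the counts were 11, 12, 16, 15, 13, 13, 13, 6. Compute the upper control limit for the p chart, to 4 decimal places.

p̄ = Σdᵢ / (k·n) = 99 / (8 × 100) = 0.12375
UCL = p̄ + 3·√(p̄(1−p̄)/n) = 0.12375 + 3 × √(0.12375×0.87625/100) = 0.12375 + 3 × 0.03293 = 0.22254

0.2225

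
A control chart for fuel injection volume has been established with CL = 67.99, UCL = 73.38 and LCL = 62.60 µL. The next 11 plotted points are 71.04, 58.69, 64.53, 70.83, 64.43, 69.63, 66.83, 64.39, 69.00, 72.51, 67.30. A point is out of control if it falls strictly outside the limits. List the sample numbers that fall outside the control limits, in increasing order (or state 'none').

2

Compare each point to [62.60, 73.38]: sample 2 = 58.69 < LCL.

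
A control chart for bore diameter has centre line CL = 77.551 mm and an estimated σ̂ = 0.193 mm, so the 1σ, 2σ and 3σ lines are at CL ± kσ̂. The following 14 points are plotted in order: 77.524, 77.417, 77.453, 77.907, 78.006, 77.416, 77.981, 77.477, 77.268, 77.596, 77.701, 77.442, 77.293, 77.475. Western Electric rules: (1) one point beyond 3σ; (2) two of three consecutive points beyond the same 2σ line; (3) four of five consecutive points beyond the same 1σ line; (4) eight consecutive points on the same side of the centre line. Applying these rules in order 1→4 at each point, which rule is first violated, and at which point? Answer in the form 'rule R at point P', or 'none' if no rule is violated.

rule 2 at point 7

Zone of each point (C = within 1σ̂, B = 1σ̂–2σ̂, A = 2σ̂–3σ̂, * = beyond 3σ̂; sign = side of CL): 1:-C, 2:-C, 3:-C, 4:+B, 5:+A, 6:-C, 7:+A, 8:-C, 9:-B, 10:+C, 11:+C, 12:-C, 13:-B, 14:-C
Rule 2 (two of three consecutive points beyond the same 2σ limit) is satisfied at point 7.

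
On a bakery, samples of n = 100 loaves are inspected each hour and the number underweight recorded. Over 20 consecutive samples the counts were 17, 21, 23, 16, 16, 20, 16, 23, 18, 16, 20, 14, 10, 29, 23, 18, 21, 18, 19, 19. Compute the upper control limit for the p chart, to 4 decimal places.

0.3058

p̄ = Σdᵢ / (k·n) = 377 / (20 × 100) = 0.18850
UCL = p̄ + 3·√(p̄(1−p̄)/n) = 0.18850 + 3 × √(0.18850×0.81150/100) = 0.18850 + 3 × 0.03911 = 0.30583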